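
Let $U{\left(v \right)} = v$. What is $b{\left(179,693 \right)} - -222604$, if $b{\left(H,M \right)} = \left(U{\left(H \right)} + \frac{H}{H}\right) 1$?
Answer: $222784$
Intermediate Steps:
$b{\left(H,M \right)} = 1 + H$ ($b{\left(H,M \right)} = \left(H + \frac{H}{H}\right) 1 = \left(H + 1\right) 1 = \left(1 + H\right) 1 = 1 + H$)
$b{\left(179,693 \right)} - -222604 = \left(1 + 179\right) - -222604 = 180 + 222604 = 222784$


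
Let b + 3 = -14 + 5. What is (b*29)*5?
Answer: -1740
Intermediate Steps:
b = -12 (b = -3 + (-14 + 5) = -3 - 9 = -12)
(b*29)*5 = -12*29*5 = -348*5 = -1740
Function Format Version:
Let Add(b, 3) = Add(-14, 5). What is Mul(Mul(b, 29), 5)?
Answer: -1740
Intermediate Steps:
b = -12 (b = Add(-3, Add(-14, 5)) = Add(-3, -9) = -12)
Mul(Mul(b, 29), 5) = Mul(Mul(-12, 29), 5) = Mul(-348, 5) = -1740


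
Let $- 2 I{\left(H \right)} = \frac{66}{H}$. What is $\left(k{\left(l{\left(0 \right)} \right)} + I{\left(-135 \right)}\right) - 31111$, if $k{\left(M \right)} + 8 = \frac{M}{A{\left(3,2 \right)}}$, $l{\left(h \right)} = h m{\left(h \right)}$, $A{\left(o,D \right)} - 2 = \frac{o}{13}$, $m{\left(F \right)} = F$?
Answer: $- \frac{1400344}{45} \approx -31119.0$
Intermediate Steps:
$I{\left(H \right)} = - \frac{33}{H}$ ($I{\left(H \right)} = - \frac{66 \frac{1}{H}}{2} = - \frac{33}{H}$)
$A{\left(o,D \right)} = 2 + \frac{o}{13}$
$l{\left(h \right)} = h^{2}$ ($l{\left(h \right)} = h h = h^{2}$)
$k{\left(M \right)} = -8 + \frac{13 M}{29}$ ($k{\left(M \right)} = -8 + \frac{M}{2 + \frac{1}{13} \cdot 3} = -8 + \frac{M}{2 + \frac{3}{13}} = -8 + \frac{M}{\frac{29}{13}} = -8 + M \frac{13}{29} = -8 + \frac{13 M}{29}$)
$\left(k{\left(l{\left(0 \right)} \right)} + I{\left(-135 \right)}\right) - 31111 = \left(\left(-8 + \frac{13 \cdot 0^{2}}{29}\right) - \frac{33}{-135}\right) - 31111 = \left(\left(-8 + \frac{13}{29} \cdot 0\right) - - \frac{11}{45}\right) - 31111 = \left(\left(-8 + 0\right) + \frac{11}{45}\right) - 31111 = \left(-8 + \frac{11}{45}\right) - 31111 = - \frac{349}{45} - 31111 = - \frac{1400344}{45}$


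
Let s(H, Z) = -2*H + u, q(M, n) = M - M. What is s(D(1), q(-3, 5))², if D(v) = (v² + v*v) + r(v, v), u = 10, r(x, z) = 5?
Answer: 16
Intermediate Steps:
q(M, n) = 0
D(v) = 5 + 2*v² (D(v) = (v² + v*v) + 5 = (v² + v²) + 5 = 2*v² + 5 = 5 + 2*v²)
s(H, Z) = 10 - 2*H (s(H, Z) = -2*H + 10 = 10 - 2*H)
s(D(1), q(-3, 5))² = (10 - 2*(5 + 2*1²))² = (10 - 2*(5 + 2*1))² = (10 - 2*(5 + 2))² = (10 - 2*7)² = (10 - 14)² = (-4)² = 16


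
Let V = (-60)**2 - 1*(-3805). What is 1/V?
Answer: 1/7405 ≈ 0.00013504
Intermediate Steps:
V = 7405 (V = 3600 + 3805 = 7405)
1/V = 1/7405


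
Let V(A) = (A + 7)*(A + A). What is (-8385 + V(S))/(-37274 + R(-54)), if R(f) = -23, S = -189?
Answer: -4647/2869 ≈ -1.6197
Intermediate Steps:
V(A) = 2*A*(7 + A) (V(A) = (7 + A)*(2*A) = 2*A*(7 + A))
(-8385 + V(S))/(-37274 + R(-54)) = (-8385 + 2*(-189)*(7 - 189))/(-37274 - 23) = (-8385 + 2*(-189)*(-182))/(-37297) = (-8385 + 68796)*(-1/37297) = 60411*(-1/37297) = -4647/2869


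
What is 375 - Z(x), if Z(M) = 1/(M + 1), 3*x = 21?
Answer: 2999/8 ≈ 374.88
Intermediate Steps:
x = 7 (x = (⅓)*21 = 7)
Z(M) = 1/(1 + M)
375 - Z(x) = 375 - 1/(1 + 7) = 375 - 1/8 = 375 - 1*⅛ = 375 - ⅛ = 2999/8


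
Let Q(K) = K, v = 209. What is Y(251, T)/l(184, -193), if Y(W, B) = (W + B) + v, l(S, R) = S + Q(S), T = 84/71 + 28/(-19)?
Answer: 155037/124108 ≈ 1.2492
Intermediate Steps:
T = -392/1349 (T = 84*(1/71) + 28*(-1/19) = 84/71 - 28/19 = -392/1349 ≈ -0.29059)
l(S, R) = 2*S (l(S, R) = S + S = 2*S)
Y(W, B) = 209 + B + W (Y(W, B) = (W + B) + 209 = (B + W) + 209 = 209 + B + W)
Y(251, T)/l(184, -193) = (209 - 392/1349 + 251)/((2*184)) = (620148/1349)/368 = (620148/1349)*(1/368) = 155037/124108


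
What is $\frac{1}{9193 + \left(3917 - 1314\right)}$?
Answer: $\frac{1}{11796} \approx 8.4774 \cdot 10^{-5}$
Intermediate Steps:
$\frac{1}{9193 + \left(3917 - 1314\right)} = \frac{1}{9193 + 2603} = \frac{1}{11796}$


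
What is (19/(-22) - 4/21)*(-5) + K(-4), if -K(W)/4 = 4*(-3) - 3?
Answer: 30155/462 ≈ 65.271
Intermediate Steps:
K(W) = 60 (K(W) = -4*(4*(-3) - 3) = -4*(-12 - 3) = -4*(-15) = 60)
(19/(-22) - 4/21)*(-5) + K(-4) = (19/(-22) - 4/21)*(-5) + 60 = (19*(-1/22) - 4*1/21)*(-5) + 60 = (-19/22 - 4/21)*(-5) + 60 = -487/462*(-5) + 60 = 2435/462 + 60 = 30155/462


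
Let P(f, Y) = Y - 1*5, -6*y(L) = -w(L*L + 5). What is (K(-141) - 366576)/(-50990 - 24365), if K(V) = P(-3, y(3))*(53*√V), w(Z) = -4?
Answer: 52368/10765 + 901*I*√141/226065 ≈ 4.8647 + 0.047326*I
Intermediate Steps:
y(L) = -⅔ (y(L) = -(-1)*(-4)/6 = -⅙*4 = -⅔)
P(f, Y) = -5 + Y (P(f, Y) = Y - 5 = -5 + Y)
K(V) = -901*√V/3 (K(V) = (-5 - ⅔)*(53*√V) = -901*√V/3)
(K(-141) - 366576)/(-50990 - 24365) = (-901*I*√141/3 - 366576)/(-50990 - 24365) = (-901*I*√141/3 - 366576)/(-75355) = (-901*I*√141/3 - 366576)*(-1/75355) = (-366576 - 901*I*√141/3)*(-1/75355) = 52368/10765 + 901*I*√141/226065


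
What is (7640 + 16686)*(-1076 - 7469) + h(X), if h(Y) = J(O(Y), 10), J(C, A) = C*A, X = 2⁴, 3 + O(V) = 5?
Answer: -207865650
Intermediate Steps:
O(V) = 2 (O(V) = -3 + 5 = 2)
X = 16
J(C, A) = A*C
h(Y) = 20 (h(Y) = 10*2 = 20)
(7640 + 16686)*(-1076 - 7469) + h(X) = (7640 + 16686)*(-1076 - 7469) + 20 = 24326*(-8545) + 20 = -207865670 + 20 = -207865650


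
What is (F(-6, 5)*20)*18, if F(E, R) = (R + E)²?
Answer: 360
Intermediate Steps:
F(E, R) = (E + R)²
(F(-6, 5)*20)*18 = ((-6 + 5)²*20)*18 = ((-1)²*20)*18 = (1*20)*18 = 20*18 = 360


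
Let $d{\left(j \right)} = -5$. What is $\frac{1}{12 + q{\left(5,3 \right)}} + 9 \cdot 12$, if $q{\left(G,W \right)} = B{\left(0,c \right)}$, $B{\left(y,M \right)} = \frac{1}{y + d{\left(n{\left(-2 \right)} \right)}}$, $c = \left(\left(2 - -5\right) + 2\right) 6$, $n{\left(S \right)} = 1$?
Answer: $\frac{6377}{59} \approx 108.08$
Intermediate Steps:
$c = 54$ ($c = \left(\left(2 + 5\right) + 2\right) 6 = \left(7 + 2\right) 6 = 9 \cdot 6 = 54$)
$B{\left(y,M \right)} = \frac{1}{-5 + y}$ ($B{\left(y,M \right)} = \frac{1}{y - 5} = \frac{1}{-5 + y}$)
$q{\left(G,W \right)} = - \frac{1}{5}$ ($q{\left(G,W \right)} = \frac{1}{-5 + 0} = \frac{1}{-5} = - \frac{1}{5}$)
$\frac{1}{12 + q{\left(5,3 \right)}} + 9 \cdot 12 = \frac{1}{12 - \frac{1}{5}} + 9 \cdot 12 = \frac{1}{\frac{59}{5}} + 108 = \frac{5}{59} + 108 = \frac{6377}{59}$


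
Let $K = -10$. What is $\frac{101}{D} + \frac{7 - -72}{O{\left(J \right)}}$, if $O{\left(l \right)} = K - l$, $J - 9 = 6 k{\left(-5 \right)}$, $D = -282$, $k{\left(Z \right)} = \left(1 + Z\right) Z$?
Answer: $- \frac{36317}{39198} \approx -0.9265$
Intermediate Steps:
$k{\left(Z \right)} = Z \left(1 + Z\right)$
$J = 129$ ($J = 9 + 6 \left(- 5 \left(1 - 5\right)\right) = 9 + 6 \left(\left(-5\right) \left(-4\right)\right) = 9 + 6 \cdot 20 = 9 + 120 = 129$)
$O{\left(l \right)} = -10 - l$
$\frac{101}{D} + \frac{7 - -72}{O{\left(J \right)}} = \frac{101}{-282} + \frac{7 - -72}{-10 - 129} = 101 \left(- \frac{1}{282}\right) + \frac{7 + 72}{-10 - 129} = - \frac{101}{282} + \frac{79}{-139} = - \frac{101}{282} + 79 \left(- \frac{1}{139}\right) = - \frac{101}{282} - \frac{79}{139} = - \frac{36317}{39198}$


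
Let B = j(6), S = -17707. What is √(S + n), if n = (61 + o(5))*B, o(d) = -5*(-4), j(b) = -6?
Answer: I*√18193 ≈ 134.88*I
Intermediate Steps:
B = -6
o(d) = 20
n = -486 (n = (61 + 20)*(-6) = 81*(-6) = -486)
√(S + n) = √(-17707 - 486) = √(-18193) = I*√18193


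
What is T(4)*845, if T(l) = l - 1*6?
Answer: -1690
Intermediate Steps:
T(l) = -6 + l (T(l) = l - 6 = -6 + l)
T(4)*845 = (-6 + 4)*845 = -2*845 = -1690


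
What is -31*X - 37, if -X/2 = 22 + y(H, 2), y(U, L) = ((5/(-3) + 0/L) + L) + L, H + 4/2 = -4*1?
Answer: 4415/3 ≈ 1471.7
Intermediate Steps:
H = -6 (H = -2 - 4*1 = -2 - 4 = -6)
y(U, L) = -5/3 + 2*L (y(U, L) = ((5*(-1/3) + 0) + L) + L = ((-5/3 + 0) + L) + L = (-5/3 + L) + L = -5/3 + 2*L)
X = -146/3 (X = -2*(22 + (-5/3 + 2*2)) = -2*(22 + (-5/3 + 4)) = -2*(22 + 7/3) = -2*73/3 = -146/3 ≈ -48.667)
-31*X - 37 = -31*(-146/3) - 37 = 4526/3 - 37 = 4415/3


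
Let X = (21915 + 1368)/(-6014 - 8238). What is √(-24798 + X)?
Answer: I*√1259322322377/7126 ≈ 157.48*I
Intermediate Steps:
X = -23283/14252 (X = 23283/(-14252) = 23283*(-1/14252) = -23283/14252 ≈ -1.6337)
√(-24798 + X) = √(-24798 - 23283/14252) = √(-353444379/14252) = I*√1259322322377/7126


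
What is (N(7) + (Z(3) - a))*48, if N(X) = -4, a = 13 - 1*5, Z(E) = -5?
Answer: -816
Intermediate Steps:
a = 8 (a = 13 - 5 = 8)
(N(7) + (Z(3) - a))*48 = (-4 + (-5 - 1*8))*48 = (-4 + (-5 - 8))*48 = (-4 - 13)*48 = -17*48 = -816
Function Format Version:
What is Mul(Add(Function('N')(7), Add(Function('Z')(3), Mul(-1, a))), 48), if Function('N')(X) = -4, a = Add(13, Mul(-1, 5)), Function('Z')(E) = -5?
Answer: -816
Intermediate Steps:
a = 8 (a = Add(13, -5) = 8)
Mul(Add(Function('N')(7), Add(Function('Z')(3), Mul(-1, a))), 48) = Mul(Add(-4, Add(-5, Mul(-1, 8))), 48) = Mul(Add(-4, Add(-5, -8)), 48) = Mul(Add(-4, -13), 48) = Mul(-17, 48) = -816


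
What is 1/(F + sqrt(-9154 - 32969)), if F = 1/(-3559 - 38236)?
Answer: -41795/73581384159076 - 1746822025*I*sqrt(42123)/73581384159076 ≈ -5.6801e-10 - 0.0048724*I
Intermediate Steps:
F = -1/41795 (F = 1/(-41795) = -1/41795 ≈ -2.3926e-5)
1/(F + sqrt(-9154 - 32969)) = 1/(-1/41795 + sqrt(-9154 - 32969)) = 1/(-1/41795 + sqrt(-42123)) = 1/(-1/41795 + I*sqrt(42123))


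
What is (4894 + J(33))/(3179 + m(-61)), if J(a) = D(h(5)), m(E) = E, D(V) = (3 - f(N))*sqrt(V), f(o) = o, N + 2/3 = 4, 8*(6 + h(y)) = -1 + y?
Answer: 2447/1559 - I*sqrt(22)/18708 ≈ 1.5696 - 0.00025072*I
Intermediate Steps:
h(y) = -49/8 + y/8 (h(y) = -6 + (-1 + y)/8 = -6 + (-1/8 + y/8) = -49/8 + y/8)
N = 10/3 (N = -2/3 + 4 = 10/3 ≈ 3.3333)
D(V) = -sqrt(V)/3 (D(V) = (3 - 1*10/3)*sqrt(V) = (3 - 10/3)*sqrt(V) = -sqrt(V)/3)
J(a) = -I*sqrt(22)/6 (J(a) = -sqrt(-49/8 + (1/8)*5)/3 = -sqrt(-49/8 + 5/8)/3 = -I*sqrt(22)/6)
(4894 + J(33))/(3179 + m(-61)) = (4894 - I*sqrt(22)/6)/(3179 - 61) = (4894 - I*sqrt(22)/6)/3118 = (4894 - I*sqrt(22)/6)*(1/3118) = 2447/1559 - I*sqrt(22)/18708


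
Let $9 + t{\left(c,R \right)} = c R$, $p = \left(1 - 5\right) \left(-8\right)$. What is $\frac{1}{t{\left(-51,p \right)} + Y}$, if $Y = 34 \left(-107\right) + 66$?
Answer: $- \frac{1}{5213} \approx -0.00019183$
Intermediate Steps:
$Y = -3572$ ($Y = -3638 + 66 = -3572$)
$p = 32$ ($p = \left(-4\right) \left(-8\right) = 32$)
$t{\left(c,R \right)} = -9 + R c$ ($t{\left(c,R \right)} = -9 + c R = -9 + R c$)
$\frac{1}{t{\left(-51,p \right)} + Y} = \frac{1}{\left(-9 + 32 \left(-51\right)\right) - 3572} = \frac{1}{\left(-9 - 1632\right) - 3572} = \frac{1}{-1641 - 3572} = \frac{1}{-5213} = - \frac{1}{5213}$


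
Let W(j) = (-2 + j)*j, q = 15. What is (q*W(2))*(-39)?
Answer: 0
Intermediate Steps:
W(j) = j*(-2 + j)
(q*W(2))*(-39) = (15*(2*(-2 + 2)))*(-39) = (15*(2*0))*(-39) = (15*0)*(-39) = 0*(-39) = 0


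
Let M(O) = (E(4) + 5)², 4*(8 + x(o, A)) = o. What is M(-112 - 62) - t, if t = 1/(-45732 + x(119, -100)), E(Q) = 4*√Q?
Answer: 30900133/182841 ≈ 169.00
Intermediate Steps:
x(o, A) = -8 + o/4
t = -4/182841 (t = 1/(-45732 + (-8 + (¼)*119)) = 1/(-45732 + (-8 + 119/4)) = 1/(-45732 + 87/4) = 1/(-182841/4) = -4/182841 ≈ -2.1877e-5)
M(O) = 169 (M(O) = (4*√4 + 5)² = (4*2 + 5)² = (8 + 5)² = 13² = 169)
M(-112 - 62) - t = 169 - 1*(-4/182841) = 169 + 4/182841 = 30900133/182841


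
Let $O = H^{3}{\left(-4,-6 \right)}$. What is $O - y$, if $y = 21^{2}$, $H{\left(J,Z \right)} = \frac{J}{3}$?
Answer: $- \frac{11971}{27} \approx -443.37$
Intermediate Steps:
$H{\left(J,Z \right)} = \frac{J}{3}$ ($H{\left(J,Z \right)} = J \frac{1}{3} = \frac{J}{3}$)
$y = 441$
$O = - \frac{64}{27}$ ($O = \left(\frac{1}{3} \left(-4\right)\right)^{3} = \left(- \frac{4}{3}\right)^{3} = - \frac{64}{27} \approx -2.3704$)
$O - y = - \frac{64}{27} - 441 = - \frac{11971}{27}$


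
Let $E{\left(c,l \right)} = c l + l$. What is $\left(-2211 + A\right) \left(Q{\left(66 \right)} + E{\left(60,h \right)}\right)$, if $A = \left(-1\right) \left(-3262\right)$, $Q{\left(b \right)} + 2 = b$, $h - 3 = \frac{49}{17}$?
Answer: $\frac{7554588}{17} \approx 4.4439 \cdot 10^{5}$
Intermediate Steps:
$h = \frac{100}{17}$ ($h = 3 + \frac{49}{17} = \frac{100}{17} \approx 5.8824$)
$Q{\left(b \right)} = -2 + b$
$E{\left(c,l \right)} = l + c l$
$A = 3262$
$\left(-2211 + A\right) \left(Q{\left(66 \right)} + E{\left(60,h \right)}\right) = \left(-2211 + 3262\right) \left(\left(-2 + 66\right) + \frac{100 \left(1 + 60\right)}{17}\right) = 1051 \left(64 + \frac{100}{17} \cdot 61\right) = 1051 \left(64 + \frac{6100}{17}\right) = 1051 \cdot \frac{7188}{17} = \frac{7554588}{17}$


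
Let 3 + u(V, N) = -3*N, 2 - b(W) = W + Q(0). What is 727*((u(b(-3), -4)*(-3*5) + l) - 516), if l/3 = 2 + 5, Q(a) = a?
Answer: -458010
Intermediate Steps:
l = 21 (l = 3*(2 + 5) = 3*7 = 21)
b(W) = 2 - W (b(W) = 2 - (W + 0) = 2 - W)
u(V, N) = -3 - 3*N
727*((u(b(-3), -4)*(-3*5) + l) - 516) = 727*(((-3 - 3*(-4))*(-3*5) + 21) - 516) = 727*(((-3 + 12)*(-15) + 21) - 516) = 727*((9*(-15) + 21) - 516) = 727*((-135 + 21) - 516) = 727*(-114 - 516) = 727*(-630) = -458010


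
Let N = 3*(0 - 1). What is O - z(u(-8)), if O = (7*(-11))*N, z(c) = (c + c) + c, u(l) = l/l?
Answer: 228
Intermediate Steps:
u(l) = 1
z(c) = 3*c (z(c) = 2*c + c = 3*c)
N = -3 (N = 3*(-1) = -3)
O = 231 (O = (7*(-11))*(-3) = -77*(-3) = 231)
O - z(u(-8)) = 231 - 3 = 228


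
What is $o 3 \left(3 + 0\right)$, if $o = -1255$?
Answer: $-11295$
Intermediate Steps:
$o 3 \left(3 + 0\right) = - 1255 \cdot 3 \left(3 + 0\right) = - 1255 \cdot 3 \cdot 3 = \left(-1255\right) 9 = -11295$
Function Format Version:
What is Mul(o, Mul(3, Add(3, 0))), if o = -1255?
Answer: -11295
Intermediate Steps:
Mul(o, Mul(3, Add(3, 0))) = Mul(-1255, Mul(3, Add(3, 0))) = Mul(-1255, Mul(3, 3)) = Mul(-1255, 9) = -11295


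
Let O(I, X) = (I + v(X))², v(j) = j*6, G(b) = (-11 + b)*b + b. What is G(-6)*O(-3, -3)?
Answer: 42336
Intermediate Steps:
G(b) = b + b*(-11 + b) (G(b) = b*(-11 + b) + b = b + b*(-11 + b))
v(j) = 6*j
O(I, X) = (I + 6*X)²
G(-6)*O(-3, -3) = (-6*(-10 - 6))*(-3 + 6*(-3))² = (-6*(-16))*(-3 - 18)² = 96*(-21)² = 96*441 = 42336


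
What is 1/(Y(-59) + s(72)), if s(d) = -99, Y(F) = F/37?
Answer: -37/3722 ≈ -0.0099409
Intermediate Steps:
Y(F) = F/37 (Y(F) = F*(1/37) = F/37)
1/(Y(-59) + s(72)) = 1/((1/37)*(-59) - 99) = 1/(-59/37 - 99) = 1/(-3722/37) = -37/3722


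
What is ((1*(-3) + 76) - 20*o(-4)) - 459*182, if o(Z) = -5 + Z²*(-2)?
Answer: -82725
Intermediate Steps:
o(Z) = -5 - 2*Z²
((1*(-3) + 76) - 20*o(-4)) - 459*182 = ((1*(-3) + 76) - 20*(-5 - 2*(-4)²)) - 459*182 = ((-3 + 76) - 20*(-5 - 2*16)) - 83538 = (73 - 20*(-5 - 32)) - 83538 = (73 - 20*(-37)) - 83538 = (73 + 740) - 83538 = 813 - 83538 = -82725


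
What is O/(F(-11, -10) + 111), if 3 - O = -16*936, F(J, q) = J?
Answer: 14979/100 ≈ 149.79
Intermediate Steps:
O = 14979 (O = 3 - (-16)*936 = 3 - 1*(-14976) = 3 + 14976 = 14979)
O/(F(-11, -10) + 111) = 14979/(-11 + 111) = 14979/100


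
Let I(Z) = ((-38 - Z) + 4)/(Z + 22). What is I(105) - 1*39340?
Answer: -4996319/127 ≈ -39341.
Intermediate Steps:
I(Z) = (-34 - Z)/(22 + Z)
I(105) - 1*39340 = (-34 - 1*105)/(22 + 105) - 1*39340 = (-34 - 105)/127 - 39340 = (1/127)*(-139) - 39340 = -139/127 - 39340 = -4996319/127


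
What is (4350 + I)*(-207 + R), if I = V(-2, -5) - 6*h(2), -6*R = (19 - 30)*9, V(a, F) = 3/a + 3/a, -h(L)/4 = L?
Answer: -1674495/2 ≈ -8.3725e+5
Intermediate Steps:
h(L) = -4*L
V(a, F) = 6/a
R = 33/2 (R = -(19 - 30)*9/6 = -(-11)*9/6 = -⅙*(-99) = 33/2 ≈ 16.500)
I = 45 (I = 6/(-2) - (-24)*2 = 6*(-½) - 6*(-8) = -3 + 48 = 45)
(4350 + I)*(-207 + R) = (4350 + 45)*(-207 + 33/2) = 4395*(-381/2) = -1674495/2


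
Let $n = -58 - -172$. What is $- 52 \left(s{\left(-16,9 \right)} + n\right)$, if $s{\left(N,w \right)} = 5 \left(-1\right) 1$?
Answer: $-5668$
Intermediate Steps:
$n = 114$ ($n = -58 + 172 = 114$)
$s{\left(N,w \right)} = -5$ ($s{\left(N,w \right)} = \left(-5\right) 1 = -5$)
$- 52 \left(s{\left(-16,9 \right)} + n\right) = - 52 \left(-5 + 114\right) = \left(-52\right) 109 = -5668$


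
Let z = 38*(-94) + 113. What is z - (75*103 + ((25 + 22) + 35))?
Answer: -11266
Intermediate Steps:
z = -3459 (z = -3572 + 113 = -3459)
z - (75*103 + ((25 + 22) + 35)) = -3459 - (75*103 + ((25 + 22) + 35)) = -3459 - (7725 + (47 + 35)) = -3459 - (7725 + 82) = -3459 - 1*7807 = -3459 - 7807 = -11266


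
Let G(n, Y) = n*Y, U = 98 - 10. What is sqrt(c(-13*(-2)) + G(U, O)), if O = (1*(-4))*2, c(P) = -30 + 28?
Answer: I*sqrt(706) ≈ 26.571*I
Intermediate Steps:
c(P) = -2
U = 88
O = -8 (O = -4*2 = -8)
G(n, Y) = Y*n
sqrt(c(-13*(-2)) + G(U, O)) = sqrt(-2 - 8*88) = sqrt(-2 - 704) = sqrt(-706) = I*sqrt(706)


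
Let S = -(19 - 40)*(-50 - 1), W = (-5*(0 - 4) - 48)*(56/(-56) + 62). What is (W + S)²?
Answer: 7722841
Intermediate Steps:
W = -1708 (W = (-5*(-4) - 48)*(56*(-1/56) + 62) = (20 - 48)*(-1 + 62) = -28*61 = -1708)
S = -1071 (S = -(-21)*(-51) = -1*1071 = -1071)
(W + S)² = (-1708 - 1071)² = (-2779)² = 7722841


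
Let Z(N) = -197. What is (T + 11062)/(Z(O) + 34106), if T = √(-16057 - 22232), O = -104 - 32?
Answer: 11062/33909 + I*√38289/33909 ≈ 0.32623 + 0.0057706*I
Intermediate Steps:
O = -136
T = I*√38289 (T = √(-38289) = I*√38289 ≈ 195.68*I)
(T + 11062)/(Z(O) + 34106) = (I*√38289 + 11062)/(-197 + 34106) = (11062 + I*√38289)/33909 = (11062 + I*√38289)*(1/33909) = 11062/33909 + I*√38289/33909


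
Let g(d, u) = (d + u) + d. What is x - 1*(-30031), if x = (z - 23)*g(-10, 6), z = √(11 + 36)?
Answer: 30353 - 14*√47 ≈ 30257.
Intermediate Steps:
g(d, u) = u + 2*d
z = √47 ≈ 6.8557
x = 322 - 14*√47 (x = (√47 - 23)*(6 + 2*(-10)) = (-23 + √47)*(6 - 20) = (-23 + √47)*(-14) = 322 - 14*√47 ≈ 226.02)
x - 1*(-30031) = (322 - 14*√47) - 1*(-30031) = (322 - 14*√47) + 30031 = 30353 - 14*√47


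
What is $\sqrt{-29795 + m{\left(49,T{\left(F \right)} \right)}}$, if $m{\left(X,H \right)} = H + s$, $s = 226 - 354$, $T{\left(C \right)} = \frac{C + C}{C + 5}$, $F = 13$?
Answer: $\frac{i \sqrt{269294}}{3} \approx 172.98 i$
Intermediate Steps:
$T{\left(C \right)} = \frac{2 C}{5 + C}$
$s = -128$
$m{\left(X,H \right)} = -128 + H$ ($m{\left(X,H \right)} = H - 128 = -128 + H$)
$\sqrt{-29795 + m{\left(49,T{\left(F \right)} \right)}} = \sqrt{-29795 - \left(128 - \frac{26}{5 + 13}\right)} = \sqrt{-29795 - \left(128 - \frac{26}{18}\right)} = \sqrt{-29795 - \left(128 - \frac{13}{9}\right)} = \sqrt{-29795 + \left(-128 + \frac{13}{9}\right)} = \sqrt{-29795 - \frac{1139}{9}} = \sqrt{- \frac{269294}{9}} = \frac{i \sqrt{269294}}{3}$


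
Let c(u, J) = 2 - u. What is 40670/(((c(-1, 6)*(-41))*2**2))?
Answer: -20335/246 ≈ -82.663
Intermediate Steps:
40670/(((c(-1, 6)*(-41))*2**2)) = 40670/((((2 - 1*(-1))*(-41))*2**2)) = 40670/((((2 + 1)*(-41))*4)) = 40670/(((3*(-41))*4)) = 40670/((-123*4)) = 40670/(-492) = 40670*(-1/492) = -20335/246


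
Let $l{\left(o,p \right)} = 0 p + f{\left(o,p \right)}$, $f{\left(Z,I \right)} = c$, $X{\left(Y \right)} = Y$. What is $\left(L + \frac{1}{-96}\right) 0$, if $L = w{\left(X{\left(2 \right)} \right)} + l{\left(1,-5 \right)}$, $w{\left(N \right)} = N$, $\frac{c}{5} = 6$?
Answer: $0$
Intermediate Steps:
$c = 30$ ($c = 5 \cdot 6 = 30$)
$f{\left(Z,I \right)} = 30$
$l{\left(o,p \right)} = 30$ ($l{\left(o,p \right)} = 0 p + 30 = 0 + 30 = 30$)
$L = 32$ ($L = 2 + 30 = 32$)
$\left(L + \frac{1}{-96}\right) 0 = \left(32 + \frac{1}{-96}\right) 0 = \left(32 - \frac{1}{96}\right) 0 = \frac{3071}{96} \cdot 0 = 0$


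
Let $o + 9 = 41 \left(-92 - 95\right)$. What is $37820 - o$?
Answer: $45496$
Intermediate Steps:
$o = -7676$ ($o = -9 + 41 \left(-92 - 95\right) = -9 + 41 \left(-187\right) = -9 - 7667 = -7676$)
$37820 - o = 37820 - -7676 = 37820 + 7676 = 45496$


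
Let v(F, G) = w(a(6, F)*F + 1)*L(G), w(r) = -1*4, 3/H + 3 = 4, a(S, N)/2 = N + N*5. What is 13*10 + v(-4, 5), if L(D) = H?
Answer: 118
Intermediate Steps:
a(S, N) = 12*N (a(S, N) = 2*(N + N*5) = 2*(N + 5*N) = 2*(6*N) = 12*N)
H = 3 (H = 3/(-3 + 4) = 3/1 = 3*1 = 3)
w(r) = -4
L(D) = 3
v(F, G) = -12 (v(F, G) = -4*3 = -12)
13*10 + v(-4, 5) = 13*10 - 12 = 130 - 12 = 118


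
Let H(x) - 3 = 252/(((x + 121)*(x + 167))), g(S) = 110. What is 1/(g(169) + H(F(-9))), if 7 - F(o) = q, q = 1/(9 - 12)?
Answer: 28765/3250769 ≈ 0.0088487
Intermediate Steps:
q = -⅓ (q = 1/(-3) = -⅓ ≈ -0.33333)
F(o) = 22/3 (F(o) = 7 - 1*(-⅓) = 7 + ⅓ = 22/3)
H(x) = 3 + 252/((121 + x)*(167 + x)) (H(x) = 3 + 252/(((x + 121)*(x + 167))) = 3 + 252/(((121 + x)*(167 + x))) = 3 + 252*(1/((121 + x)*(167 + x))) = 3 + 252/((121 + x)*(167 + x)))
1/(g(169) + H(F(-9))) = 1/(110 + 3*(20291 + (22/3)² + 288*(22/3))/(20207 + (22/3)² + 288*(22/3))) = 1/(110 + 3*(20291 + 484/9 + 2112)/(20207 + 484/9 + 2112)) = 1/(110 + 3*(202111/9)/(201355/9)) = 1/(110 + 3*(9/201355)*(202111/9)) = 1/(110 + 86619/28765) = 1/(3250769/28765) = 28765/3250769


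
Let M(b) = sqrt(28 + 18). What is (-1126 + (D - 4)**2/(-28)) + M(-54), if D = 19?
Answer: -31753/28 + sqrt(46) ≈ -1127.3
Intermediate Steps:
M(b) = sqrt(46)
(-1126 + (D - 4)**2/(-28)) + M(-54) = (-1126 + (19 - 4)**2/(-28)) + sqrt(46) = (-1126 + 15**2*(-1/28)) + sqrt(46) = (-1126 + 225*(-1/28)) + sqrt(46) = (-1126 - 225/28) + sqrt(46) = -31753/28 + sqrt(46)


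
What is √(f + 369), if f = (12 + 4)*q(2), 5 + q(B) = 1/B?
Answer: 3*√33 ≈ 17.234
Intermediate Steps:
q(B) = -5 + 1/B
f = -72 (f = (12 + 4)*(-5 + 1/2) = 16*(-5 + ½) = 16*(-9/2) = -72)
√(f + 369) = √(-72 + 369) = √297 = 3*√33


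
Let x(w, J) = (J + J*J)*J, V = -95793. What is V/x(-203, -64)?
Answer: 31931/86016 ≈ 0.37122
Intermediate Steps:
x(w, J) = J*(J + J²) (x(w, J) = (J + J²)*J = J*(J + J²))
V/x(-203, -64) = -95793*1/(4096*(1 - 64)) = -95793/(4096*(-63)) = -95793/(-258048) = -95793*(-1/258048) = 31931/86016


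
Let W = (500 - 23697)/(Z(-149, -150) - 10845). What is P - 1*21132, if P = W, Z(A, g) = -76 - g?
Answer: -227589575/10771 ≈ -21130.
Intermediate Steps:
W = 23197/10771 (W = (500 - 23697)/((-76 - 1*(-150)) - 10845) = -23197/((-76 + 150) - 10845) = -23197/(74 - 10845) = -23197/(-10771) = -23197*(-1/10771) = 23197/10771 ≈ 2.1537)
P = 23197/10771 ≈ 2.1537
P - 1*21132 = 23197/10771 - 1*21132 = 23197/10771 - 21132 = -227589575/10771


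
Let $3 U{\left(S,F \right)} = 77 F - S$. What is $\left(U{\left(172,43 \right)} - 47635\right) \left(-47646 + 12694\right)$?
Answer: $\frac{4885101232}{3} \approx 1.6284 \cdot 10^{9}$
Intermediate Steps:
$U{\left(S,F \right)} = - \frac{S}{3} + \frac{77 F}{3}$ ($U{\left(S,F \right)} = \frac{77 F - S}{3} = \frac{- S + 77 F}{3} = - \frac{S}{3} + \frac{77 F}{3}$)
$\left(U{\left(172,43 \right)} - 47635\right) \left(-47646 + 12694\right) = \left(\left(\left(- \frac{1}{3}\right) 172 + \frac{77}{3} \cdot 43\right) - 47635\right) \left(-47646 + 12694\right) = \left(\left(- \frac{172}{3} + \frac{3311}{3}\right) - 47635\right) \left(-34952\right) = \left(\frac{3139}{3} - 47635\right) \left(-34952\right) = \left(- \frac{139766}{3}\right) \left(-34952\right) = \frac{4885101232}{3}$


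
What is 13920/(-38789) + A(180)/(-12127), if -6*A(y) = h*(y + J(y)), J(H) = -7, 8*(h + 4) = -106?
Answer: -1504804151/3763153624 ≈ -0.39988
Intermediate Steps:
h = -69/4 (h = -4 + (⅛)*(-106) = -4 - 53/4 = -69/4 ≈ -17.250)
A(y) = -161/8 + 23*y/8 (A(y) = -(-23)*(y - 7)/8 = -(-23)*(-7 + y)/8 = -(483/4 - 69*y/4)/6 = -161/8 + 23*y/8)
13920/(-38789) + A(180)/(-12127) = 13920/(-38789) + (-161/8 + (23/8)*180)/(-12127) = 13920*(-1/38789) + (-161/8 + 1035/2)*(-1/12127) = -13920/38789 + (3979/8)*(-1/12127) = -13920/38789 - 3979/97016 = -1504804151/3763153624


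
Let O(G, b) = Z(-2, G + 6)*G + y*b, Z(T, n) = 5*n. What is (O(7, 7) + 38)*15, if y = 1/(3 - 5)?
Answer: 14685/2 ≈ 7342.5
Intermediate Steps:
y = -½ (y = 1/(-2) = -½ ≈ -0.50000)
O(G, b) = -b/2 + G*(30 + 5*G) (O(G, b) = (5*(G + 6))*G - b/2 = (5*(6 + G))*G - b/2 = (30 + 5*G)*G - b/2 = G*(30 + 5*G) - b/2 = -b/2 + G*(30 + 5*G))
(O(7, 7) + 38)*15 = ((-½*7 + 5*7*(6 + 7)) + 38)*15 = ((-7/2 + 5*7*13) + 38)*15 = ((-7/2 + 455) + 38)*15 = (903/2 + 38)*15 = (979/2)*15 = 14685/2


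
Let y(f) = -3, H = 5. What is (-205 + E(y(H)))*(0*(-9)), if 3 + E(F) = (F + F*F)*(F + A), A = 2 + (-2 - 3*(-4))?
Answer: 0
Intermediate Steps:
A = 12 (A = 2 + (-2 + 12) = 2 + 10 = 12)
E(F) = -3 + (12 + F)*(F + F²) (E(F) = -3 + (F + F*F)*(F + 12) = -3 + (F + F²)*(12 + F) = -3 + (12 + F)*(F + F²))
(-205 + E(y(H)))*(0*(-9)) = (-205 + (-3 + (-3)³ + 12*(-3) + 13*(-3)²))*(0*(-9)) = (-205 + (-3 - 27 - 36 + 13*9))*0 = (-205 + (-3 - 27 - 36 + 117))*0 = (-205 + 51)*0 = -154*0 = 0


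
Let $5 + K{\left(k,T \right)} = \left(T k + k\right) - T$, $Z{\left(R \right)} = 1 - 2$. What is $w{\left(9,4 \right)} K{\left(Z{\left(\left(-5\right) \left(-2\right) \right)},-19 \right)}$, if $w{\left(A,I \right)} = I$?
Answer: $128$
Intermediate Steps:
$Z{\left(R \right)} = -1$
$K{\left(k,T \right)} = -5 + k - T + T k$ ($K{\left(k,T \right)} = -5 - \left(T - k - T k\right) = -5 + \left(k - T + T k\right) = -5 + k - T + T k$)
$w{\left(9,4 \right)} K{\left(Z{\left(\left(-5\right) \left(-2\right) \right)},-19 \right)} = 4 \left(-5 - 1 - -19 - -19\right) = 4 \left(-5 - 1 + 19 + 19\right) = 4 \cdot 32 = 128$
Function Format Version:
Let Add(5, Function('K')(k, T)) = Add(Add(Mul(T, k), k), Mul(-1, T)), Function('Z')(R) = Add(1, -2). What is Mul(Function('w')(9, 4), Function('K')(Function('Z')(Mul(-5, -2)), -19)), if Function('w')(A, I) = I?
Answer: 128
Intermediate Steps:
Function('Z')(R) = -1
Function('K')(k, T) = Add(-5, k, Mul(-1, T), Mul(T, k)) (Function('K')(k, T) = Add(-5, Add(Add(Mul(T, k), k), Mul(-1, T))) = Add(-5, Add(Add(k, Mul(T, k)), Mul(-1, T))) = Add(-5, Add(k, Mul(-1, T), Mul(T, k))) = Add(-5, k, Mul(-1, T), Mul(T, k)))
Mul(Function('w')(9, 4), Function('K')(Function('Z')(Mul(-5, -2)), -19)) = Mul(4, Add(-5, -1, Mul(-1, -19), Mul(-19, -1))) = Mul(4, Add(-5, -1, 19, 19)) = Mul(4, 32) = 128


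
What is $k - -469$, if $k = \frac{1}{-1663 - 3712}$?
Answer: $\frac{2520874}{5375} \approx 469.0$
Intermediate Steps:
$k = - \frac{1}{5375}$ ($k = \frac{1}{-5375} = - \frac{1}{5375} \approx -0.00018605$)
$k - -469 = - \frac{1}{5375} - -469 = - \frac{1}{5375} + 469 = \frac{2520874}{5375}$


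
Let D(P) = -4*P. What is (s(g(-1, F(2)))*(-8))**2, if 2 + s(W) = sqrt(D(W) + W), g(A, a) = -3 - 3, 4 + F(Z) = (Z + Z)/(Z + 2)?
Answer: 1408 - 768*sqrt(2) ≈ 321.88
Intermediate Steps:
F(Z) = -4 + 2*Z/(2 + Z) (F(Z) = -4 + (Z + Z)/(Z + 2) = -4 + (2*Z)/(2 + Z) = -4 + 2*Z/(2 + Z))
g(A, a) = -6
s(W) = -2 + sqrt(3)*sqrt(-W) (s(W) = -2 + sqrt(-4*W + W) = -2 + sqrt(-3*W) = -2 + sqrt(3)*sqrt(-W))
(s(g(-1, F(2)))*(-8))**2 = ((-2 + sqrt(3)*sqrt(-1*(-6)))*(-8))**2 = ((-2 + sqrt(3)*sqrt(6))*(-8))**2 = ((-2 + 3*sqrt(2))*(-8))**2 = (16 - 24*sqrt(2))**2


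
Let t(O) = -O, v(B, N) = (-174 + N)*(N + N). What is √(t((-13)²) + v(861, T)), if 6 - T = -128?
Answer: I*√10889 ≈ 104.35*I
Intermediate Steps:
T = 134 (T = 6 - 1*(-128) = 6 + 128 = 134)
v(B, N) = 2*N*(-174 + N) (v(B, N) = (-174 + N)*(2*N) = 2*N*(-174 + N))
√(t((-13)²) + v(861, T)) = √(-1*(-13)² + 2*134*(-174 + 134)) = √(-1*169 + 2*134*(-40)) = √(-169 - 10720) = √(-10889) = I*√10889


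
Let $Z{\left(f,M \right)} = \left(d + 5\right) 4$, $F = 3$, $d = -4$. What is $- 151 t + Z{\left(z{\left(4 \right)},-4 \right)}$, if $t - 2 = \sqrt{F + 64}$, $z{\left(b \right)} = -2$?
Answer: $-298 - 151 \sqrt{67} \approx -1534.0$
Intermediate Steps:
$Z{\left(f,M \right)} = 4$ ($Z{\left(f,M \right)} = \left(-4 + 5\right) 4 = 1 \cdot 4 = 4$)
$t = 2 + \sqrt{67}$ ($t = 2 + \sqrt{3 + 64} = 2 + \sqrt{67} \approx 10.185$)
$- 151 t + Z{\left(z{\left(4 \right)},-4 \right)} = - 151 \left(2 + \sqrt{67}\right) + 4 = \left(-302 - 151 \sqrt{67}\right) + 4 = -298 - 151 \sqrt{67}$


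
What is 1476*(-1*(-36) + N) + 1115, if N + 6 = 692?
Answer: 1066787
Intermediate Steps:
N = 686 (N = -6 + 692 = 686)
1476*(-1*(-36) + N) + 1115 = 1476*(-1*(-36) + 686) + 1115 = 1476*(36 + 686) + 1115 = 1476*722 + 1115 = 1065672 + 1115 = 1066787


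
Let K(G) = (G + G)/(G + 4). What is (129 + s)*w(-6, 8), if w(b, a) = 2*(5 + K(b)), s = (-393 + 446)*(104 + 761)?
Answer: 1011428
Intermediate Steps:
s = 45845 (s = 53*865 = 45845)
K(G) = 2*G/(4 + G) (K(G) = (2*G)/(4 + G) = 2*G/(4 + G))
w(b, a) = 10 + 4*b/(4 + b) (w(b, a) = 2*(5 + 2*b/(4 + b)) = 10 + 4*b/(4 + b))
(129 + s)*w(-6, 8) = (129 + 45845)*(2*(20 + 7*(-6))/(4 - 6)) = 45974*(2*(20 - 42)/(-2)) = 45974*(2*(-½)*(-22)) = 45974*22 = 1011428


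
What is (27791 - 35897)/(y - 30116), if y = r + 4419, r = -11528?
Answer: 8106/37225 ≈ 0.21776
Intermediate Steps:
y = -7109 (y = -11528 + 4419 = -7109)
(27791 - 35897)/(y - 30116) = (27791 - 35897)/(-7109 - 30116) = -8106/(-37225) = -8106*(-1/37225) = 8106/37225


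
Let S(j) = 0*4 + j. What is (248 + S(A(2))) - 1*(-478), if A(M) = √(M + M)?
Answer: 728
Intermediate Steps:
A(M) = √2*√M (A(M) = √(2*M) = √2*√M)
S(j) = j (S(j) = 0 + j = j)
(248 + S(A(2))) - 1*(-478) = (248 + √2*√2) - 1*(-478) = (248 + 2) + 478 = 250 + 478 = 728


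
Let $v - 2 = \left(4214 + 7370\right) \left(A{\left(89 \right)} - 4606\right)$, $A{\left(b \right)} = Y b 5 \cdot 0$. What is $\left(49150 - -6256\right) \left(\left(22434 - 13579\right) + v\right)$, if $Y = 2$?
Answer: $-2955746486082$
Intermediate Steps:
$A{\left(b \right)} = 0$ ($A{\left(b \right)} = 2 b 5 \cdot 0 = 2 b 0 = 0$)
$v = -53355902$ ($v = 2 + \left(4214 + 7370\right) \left(0 - 4606\right) = 2 + 11584 \left(-4606\right) = 2 - 53355904 = -53355902$)
$\left(49150 - -6256\right) \left(\left(22434 - 13579\right) + v\right) = \left(49150 - -6256\right) \left(\left(22434 - 13579\right) - 53355902\right) = \left(49150 + 6256\right) \left(\left(22434 - 13579\right) - 53355902\right) = 55406 \left(8855 - 53355902\right) = 55406 \left(-53347047\right) = -2955746486082$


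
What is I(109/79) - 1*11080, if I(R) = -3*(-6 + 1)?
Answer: -11065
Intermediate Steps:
I(R) = 15 (I(R) = -3*(-5) = 15)
I(109/79) - 1*11080 = 15 - 1*11080 = 15 - 11080 = -11065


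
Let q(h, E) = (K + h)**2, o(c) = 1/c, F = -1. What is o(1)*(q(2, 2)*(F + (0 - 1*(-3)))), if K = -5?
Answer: 18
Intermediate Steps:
q(h, E) = (-5 + h)**2
o(1)*(q(2, 2)*(F + (0 - 1*(-3)))) = ((-5 + 2)**2*(-1 + (0 - 1*(-3))))/1 = 1*((-3)**2*(-1 + (0 + 3))) = 1*(9*(-1 + 3)) = 1*(9*2) = 1*18 = 18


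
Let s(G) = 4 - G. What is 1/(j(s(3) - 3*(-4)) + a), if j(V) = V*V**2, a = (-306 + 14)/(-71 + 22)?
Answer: 49/107945 ≈ 0.00045394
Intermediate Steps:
a = 292/49 (a = -292/(-49) = -292*(-1/49) = 292/49 ≈ 5.9592)
j(V) = V**3
1/(j(s(3) - 3*(-4)) + a) = 1/(((4 - 1*3) - 3*(-4))**3 + 292/49) = 1/(((4 - 3) + 12)**3 + 292/49) = 1/((1 + 12)**3 + 292/49) = 1/(13**3 + 292/49) = 1/(2197 + 292/49) = 1/(107945/49) = 49/107945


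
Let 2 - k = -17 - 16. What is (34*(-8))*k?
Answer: -9520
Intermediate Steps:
k = 35 (k = 2 - (-17 - 16) = 2 - 1*(-33) = 2 + 33 = 35)
(34*(-8))*k = (34*(-8))*35 = -272*35 = -9520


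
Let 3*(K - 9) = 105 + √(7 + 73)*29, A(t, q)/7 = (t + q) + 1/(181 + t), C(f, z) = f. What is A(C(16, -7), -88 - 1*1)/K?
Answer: 2491335/613852 - 2189355*√5/613852 ≈ -3.9166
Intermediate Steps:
A(t, q) = 7*q + 7*t + 7/(181 + t) (A(t, q) = 7*((t + q) + 1/(181 + t)) = 7*((q + t) + 1/(181 + t)) = 7*(q + t + 1/(181 + t)) = 7*q + 7*t + 7/(181 + t))
K = 44 + 116*√5/3 (K = 9 + (105 + √(7 + 73)*29)/3 = 9 + (105 + √80*29)/3 = 9 + (105 + (4*√5)*29)/3 = 9 + (105 + 116*√5)/3 = 9 + (35 + 116*√5/3) = 44 + 116*√5/3 ≈ 130.46)
A(C(16, -7), -88 - 1*1)/K = (7*(1 + 16² + 181*(-88 - 1*1) + 181*16 + (-88 - 1*1)*16)/(181 + 16))/(44 + 116*√5/3) = (7*(1 + 256 + 181*(-88 - 1) + 2896 + (-88 - 1)*16)/197)/(44 + 116*√5/3) = (7*(1/197)*(1 + 256 + 181*(-89) + 2896 - 89*16))/(44 + 116*√5/3) = (7*(1/197)*(1 + 256 - 16109 + 2896 - 1424))/(44 + 116*√5/3) = (7*(1/197)*(-14380))/(44 + 116*√5/3) = -100660/(197*(44 + 116*√5/3))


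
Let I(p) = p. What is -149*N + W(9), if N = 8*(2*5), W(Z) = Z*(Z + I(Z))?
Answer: -11758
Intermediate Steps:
W(Z) = 2*Z² (W(Z) = Z*(Z + Z) = Z*(2*Z) = 2*Z²)
N = 80 (N = 8*10 = 80)
-149*N + W(9) = -149*80 + 2*9² = -11920 + 2*81 = -11920 + 162 = -11758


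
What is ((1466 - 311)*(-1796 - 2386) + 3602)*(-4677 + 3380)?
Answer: 6260110576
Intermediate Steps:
((1466 - 311)*(-1796 - 2386) + 3602)*(-4677 + 3380) = (1155*(-4182) + 3602)*(-1297) = (-4830210 + 3602)*(-1297) = -4826608*(-1297) = 6260110576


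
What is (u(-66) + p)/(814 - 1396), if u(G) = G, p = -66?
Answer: 22/97 ≈ 0.22680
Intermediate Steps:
(u(-66) + p)/(814 - 1396) = (-66 - 66)/(814 - 1396) = -132/(-582) = -132*(-1/582) = 22/97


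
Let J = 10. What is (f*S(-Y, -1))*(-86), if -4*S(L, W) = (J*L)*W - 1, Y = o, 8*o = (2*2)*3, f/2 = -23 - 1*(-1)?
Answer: -13244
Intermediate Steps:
f = -44 (f = 2*(-23 - 1*(-1)) = 2*(-23 + 1) = 2*(-22) = -44)
o = 3/2 (o = ((2*2)*3)/8 = (4*3)/8 = (⅛)*12 = 3/2 ≈ 1.5000)
Y = 3/2 ≈ 1.5000
S(L, W) = ¼ - 5*L*W/2 (S(L, W) = -((10*L)*W - 1)/4 = -(10*L*W - 1)/4 = -(-1 + 10*L*W)/4 = ¼ - 5*L*W/2)
(f*S(-Y, -1))*(-86) = -44*(¼ - 5/2*(-1*3/2)*(-1))*(-86) = -44*(¼ - 5/2*(-3/2)*(-1))*(-86) = -44*(¼ - 15/4)*(-86) = -44*(-7/2)*(-86) = 154*(-86) = -13244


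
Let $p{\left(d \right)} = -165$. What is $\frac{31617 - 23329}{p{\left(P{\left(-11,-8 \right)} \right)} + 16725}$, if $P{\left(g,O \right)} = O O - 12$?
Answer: $\frac{518}{1035} \approx 0.50048$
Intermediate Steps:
$P{\left(g,O \right)} = -12 + O^{2}$ ($P{\left(g,O \right)} = O^{2} - 12 = -12 + O^{2}$)
$\frac{31617 - 23329}{p{\left(P{\left(-11,-8 \right)} \right)} + 16725} = \frac{31617 - 23329}{-165 + 16725} = \frac{8288}{16560} = 8288 \cdot \frac{1}{16560} = \frac{518}{1035}$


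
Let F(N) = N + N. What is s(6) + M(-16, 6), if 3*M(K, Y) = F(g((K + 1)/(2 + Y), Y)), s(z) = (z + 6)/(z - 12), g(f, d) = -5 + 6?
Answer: -4/3 ≈ -1.3333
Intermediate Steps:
g(f, d) = 1
s(z) = (6 + z)/(-12 + z)
F(N) = 2*N
M(K, Y) = ⅔ (M(K, Y) = (2*1)/3 = (⅓)*2 = ⅔)
s(6) + M(-16, 6) = (6 + 6)/(-12 + 6) + ⅔ = 12/(-6) + ⅔ = -⅙*12 + ⅔ = -2 + ⅔ = -4/3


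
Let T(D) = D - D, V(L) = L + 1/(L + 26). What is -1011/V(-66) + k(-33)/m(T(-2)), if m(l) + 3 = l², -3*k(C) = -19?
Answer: 313781/23769 ≈ 13.201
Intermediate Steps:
k(C) = 19/3 (k(C) = -⅓*(-19) = 19/3)
V(L) = L + 1/(26 + L)
T(D) = 0
m(l) = -3 + l²
-1011/V(-66) + k(-33)/m(T(-2)) = -1011*(26 - 66)/(1 + (-66)² + 26*(-66)) + 19/(3*(-3 + 0²)) = -1011*(-40/(1 + 4356 - 1716)) + 19/(3*(-3 + 0)) = -1011/((-1/40*2641)) + (19/3)/(-3) = -1011/(-2641/40) + (19/3)*(-⅓) = -1011*(-40/2641) - 19/9 = 40440/2641 - 19/9 = 313781/23769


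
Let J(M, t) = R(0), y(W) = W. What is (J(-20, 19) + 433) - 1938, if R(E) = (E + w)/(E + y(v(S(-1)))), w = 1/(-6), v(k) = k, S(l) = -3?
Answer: -27089/18 ≈ -1504.9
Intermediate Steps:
w = -⅙ (w = 1*(-⅙) = -⅙ ≈ -0.16667)
R(E) = (-⅙ + E)/(-3 + E) (R(E) = (E - ⅙)/(E - 3) = (-⅙ + E)/(-3 + E))
J(M, t) = 1/18 (J(M, t) = (-⅙ + 0)/(-3 + 0) = -⅙/(-3) = -⅓*(-⅙) = 1/18)
(J(-20, 19) + 433) - 1938 = (1/18 + 433) - 1938 = 7795/18 - 1938 = -27089/18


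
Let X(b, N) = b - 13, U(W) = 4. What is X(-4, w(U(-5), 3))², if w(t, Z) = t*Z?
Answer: 289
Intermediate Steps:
w(t, Z) = Z*t
X(b, N) = -13 + b
X(-4, w(U(-5), 3))² = (-13 - 4)² = (-17)² = 289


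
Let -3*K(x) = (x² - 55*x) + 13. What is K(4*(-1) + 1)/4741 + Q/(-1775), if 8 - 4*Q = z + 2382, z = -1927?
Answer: 457271/9180300 ≈ 0.049810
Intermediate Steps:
Q = -447/4 (Q = 2 - (-1927 + 2382)/4 = 2 - ¼*455 = 2 - 455/4 = -447/4 ≈ -111.75)
K(x) = -13/3 - x²/3 + 55*x/3 (K(x) = -((x² - 55*x) + 13)/3 = -(13 + x² - 55*x)/3 = -13/3 - x²/3 + 55*x/3)
K(4*(-1) + 1)/4741 + Q/(-1775) = (-13/3 - (4*(-1) + 1)²/3 + 55*(4*(-1) + 1)/3)/4741 - 447/4/(-1775) = (-13/3 - (-4 + 1)²/3 + 55*(-4 + 1)/3)*(1/4741) - 447/4*(-1/1775) = (-13/3 - ⅓*(-3)² + (55/3)*(-3))*(1/4741) + 447/7100 = (-13/3 - ⅓*9 - 55)*(1/4741) + 447/7100 = (-13/3 - 3 - 55)*(1/4741) + 447/7100 = -187/3*1/4741 + 447/7100 = -17/1293 + 447/7100 = 457271/9180300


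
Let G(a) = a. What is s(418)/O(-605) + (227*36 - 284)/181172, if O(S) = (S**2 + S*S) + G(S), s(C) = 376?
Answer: 1459439708/33129338385 ≈ 0.044053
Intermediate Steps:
O(S) = S + 2*S**2 (O(S) = (S**2 + S*S) + S = (S**2 + S**2) + S = 2*S**2 + S = S + 2*S**2)
s(418)/O(-605) + (227*36 - 284)/181172 = 376/((-605*(1 + 2*(-605)))) + (227*36 - 284)/181172 = 376/((-605*(1 - 1210))) + (8172 - 284)*(1/181172) = 376/((-605*(-1209))) + 7888*(1/181172) = 376/731445 + 1972/45293 = 1459439708/33129338385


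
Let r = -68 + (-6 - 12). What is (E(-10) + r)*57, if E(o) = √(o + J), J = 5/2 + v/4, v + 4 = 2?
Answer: -4902 + 114*I*√2 ≈ -4902.0 + 161.22*I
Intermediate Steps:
v = -2 (v = -4 + 2 = -2)
r = -86 (r = -68 - 18 = -86)
J = 2 (J = 5/2 - 2/4 = 5*(½) - 2*¼ = 5/2 - ½ = 2)
E(o) = √(2 + o) (E(o) = √(o + 2) = √(2 + o))
(E(-10) + r)*57 = (√(2 - 10) - 86)*57 = (√(-8) - 86)*57 = (2*I*√2 - 86)*57 = (-86 + 2*I*√2)*57 = -4902 + 114*I*√2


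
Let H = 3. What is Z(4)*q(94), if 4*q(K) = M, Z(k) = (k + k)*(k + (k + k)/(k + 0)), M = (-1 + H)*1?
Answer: 24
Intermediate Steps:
M = 2 (M = (-1 + 3)*1 = 2*1 = 2)
Z(k) = 2*k*(2 + k) (Z(k) = (2*k)*(k + (2*k)/k) = (2*k)*(k + 2) = (2*k)*(2 + k) = 2*k*(2 + k))
q(K) = 1/2 (q(K) = (1/4)*2 = 1/2)
Z(4)*q(94) = (2*4*(2 + 4))*(1/2) = (2*4*6)*(1/2) = 48*(1/2) = 24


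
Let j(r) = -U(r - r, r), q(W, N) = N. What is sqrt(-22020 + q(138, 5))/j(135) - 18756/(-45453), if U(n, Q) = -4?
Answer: 6252/15151 + I*sqrt(22015)/4 ≈ 0.41265 + 37.094*I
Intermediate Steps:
j(r) = 4 (j(r) = -1*(-4) = 4)
sqrt(-22020 + q(138, 5))/j(135) - 18756/(-45453) = sqrt(-22020 + 5)/4 - 18756/(-45453) = sqrt(-22015)*(1/4) - 18756*(-1/45453) = (I*sqrt(22015))*(1/4) + 6252/15151 = I*sqrt(22015)/4 + 6252/15151 = 6252/15151 + I*sqrt(22015)/4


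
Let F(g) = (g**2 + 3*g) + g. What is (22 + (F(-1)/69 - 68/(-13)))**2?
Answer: 66080641/89401 ≈ 739.15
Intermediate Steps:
F(g) = g**2 + 4*g
(22 + (F(-1)/69 - 68/(-13)))**2 = (22 + (-(4 - 1)/69 - 68/(-13)))**2 = (22 + (-1*3*(1/69) - 68*(-1/13)))**2 = (22 + (-3*1/69 + 68/13))**2 = (22 + (-1/23 + 68/13))**2 = (22 + 1551/299)**2 = (8129/299)**2 = 66080641/89401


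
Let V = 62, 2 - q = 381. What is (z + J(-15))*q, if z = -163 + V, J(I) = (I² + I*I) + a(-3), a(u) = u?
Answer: -131134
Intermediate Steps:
q = -379 (q = 2 - 1*381 = 2 - 381 = -379)
J(I) = -3 + 2*I² (J(I) = (I² + I*I) - 3 = (I² + I²) - 3 = 2*I² - 3 = -3 + 2*I²)
z = -101 (z = -163 + 62 = -101)
(z + J(-15))*q = (-101 + (-3 + 2*(-15)²))*(-379) = (-101 + (-3 + 2*225))*(-379) = (-101 + (-3 + 450))*(-379) = (-101 + 447)*(-379) = 346*(-379) = -131134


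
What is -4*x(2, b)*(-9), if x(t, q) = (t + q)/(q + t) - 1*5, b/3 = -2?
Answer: -144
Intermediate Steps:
b = -6 (b = 3*(-2) = -6)
x(t, q) = -4 (x(t, q) = (q + t)/(q + t) - 5 = 1 - 5 = -4)
-4*x(2, b)*(-9) = -4*(-4)*(-9) = 16*(-9) = -144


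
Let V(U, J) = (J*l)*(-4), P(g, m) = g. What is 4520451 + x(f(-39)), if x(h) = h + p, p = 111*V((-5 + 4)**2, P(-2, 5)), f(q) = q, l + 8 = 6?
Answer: 4518636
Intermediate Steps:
l = -2 (l = -8 + 6 = -2)
V(U, J) = 8*J (V(U, J) = (J*(-2))*(-4) = -2*J*(-4) = 8*J)
p = -1776 (p = 111*(8*(-2)) = 111*(-16) = -1776)
x(h) = -1776 + h (x(h) = h - 1776 = -1776 + h)
4520451 + x(f(-39)) = 4520451 + (-1776 - 39) = 4520451 - 1815 = 4518636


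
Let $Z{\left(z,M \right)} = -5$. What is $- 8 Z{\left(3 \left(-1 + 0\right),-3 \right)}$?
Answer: $40$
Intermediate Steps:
$- 8 Z{\left(3 \left(-1 + 0\right),-3 \right)} = \left(-8\right) \left(-5\right) = 40$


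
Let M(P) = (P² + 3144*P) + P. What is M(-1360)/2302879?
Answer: -2427600/2302879 ≈ -1.0542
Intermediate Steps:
M(P) = P² + 3145*P
M(-1360)/2302879 = -1360*(3145 - 1360)/2302879 = -1360*1785*(1/2302879) = -2427600*1/2302879 = -2427600/2302879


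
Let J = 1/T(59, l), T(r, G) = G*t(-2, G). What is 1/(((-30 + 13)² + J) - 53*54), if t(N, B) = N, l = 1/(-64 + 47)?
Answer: -2/5129 ≈ -0.00038994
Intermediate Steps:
l = -1/17 (l = 1/(-17) = -1/17 ≈ -0.058824)
T(r, G) = -2*G (T(r, G) = G*(-2) = -2*G)
J = 17/2 (J = 1/(-2*(-1/17)) = 1/(2/17) = 17/2 ≈ 8.5000)
1/(((-30 + 13)² + J) - 53*54) = 1/(((-30 + 13)² + 17/2) - 53*54) = 1/(((-17)² + 17/2) - 2862) = 1/((289 + 17/2) - 2862) = 1/(595/2 - 2862) = 1/(-5129/2) = -2/5129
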